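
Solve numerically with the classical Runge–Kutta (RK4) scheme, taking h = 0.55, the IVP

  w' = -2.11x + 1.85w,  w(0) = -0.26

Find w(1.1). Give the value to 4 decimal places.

RK4: k1 = f(x_n, w_n); k2 = f(x_n + h/2, w_n + (h/2)·k1); k3 = f(x_n + h/2, w_n + (h/2)·k2); k4 = f(x_n + h, w_n + h·k3); w_{n+1} = w_n + (h/6)·(k1 + 2k2 + 2k3 + k4).
x=0.000000, w=-0.260000:
  k1 = f(0.000000, -0.260000) = -0.481000
  k2 = f(0.275000, -0.392275) = -1.305959
  k3 = f(0.275000, -0.619139) = -1.725657
  k4 = f(0.550000, -1.209111) = -3.397356
  w ← -0.260000 + (0.55/6)·(k1 + 2k2 + 2k3 + k4) = -1.171312
x=0.550000, w=-1.171312:
  k1 = f(0.550000, -1.171312) = -3.327427
  k2 = f(0.825000, -2.086355) = -5.600506
  k3 = f(0.825000, -2.711451) = -6.756935
  k4 = f(1.100000, -4.887626) = -11.363108
  w ← -1.171312 + (0.55/6)·(k1 + 2k2 + 2k3 + k4) = -4.783475
w(1.1) ≈ -4.7835

-4.7835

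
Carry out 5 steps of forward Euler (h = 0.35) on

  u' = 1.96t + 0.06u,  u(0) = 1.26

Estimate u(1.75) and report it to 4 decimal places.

Euler: u_{n+1} = u_n + h·f(t_n, u_n).
t=0.000000, u=1.260000: f=0.075600 → u ← 1.260000 + 0.35·0.075600 = 1.286460
t=0.350000, u=1.286460: f=0.763188 → u ← 1.286460 + 0.35·0.763188 = 1.553576
t=0.700000, u=1.553576: f=1.465215 → u ← 1.553576 + 0.35·1.465215 = 2.066401
t=1.050000, u=2.066401: f=2.181984 → u ← 2.066401 + 0.35·2.181984 = 2.830095
t=1.400000, u=2.830095: f=2.913806 → u ← 2.830095 + 0.35·2.913806 = 3.849927
u(1.75) ≈ 3.8499

3.8499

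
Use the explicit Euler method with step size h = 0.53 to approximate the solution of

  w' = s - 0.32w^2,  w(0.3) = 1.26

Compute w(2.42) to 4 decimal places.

2.2404

Euler: w_{n+1} = w_n + h·f(s_n, w_n).
s=0.300000, w=1.260000: f=-0.208032 → w ← 1.260000 + 0.53·(-0.208032) = 1.149743
s=0.830000, w=1.149743: f=0.406989 → w ← 1.149743 + 0.53·0.406989 = 1.365447
s=1.360000, w=1.365447: f=0.763377 → w ← 1.365447 + 0.53·0.763377 = 1.770037
s=1.890000, w=1.770037: f=0.887430 → w ← 1.770037 + 0.53·0.887430 = 2.240375
w(2.42) ≈ 2.2404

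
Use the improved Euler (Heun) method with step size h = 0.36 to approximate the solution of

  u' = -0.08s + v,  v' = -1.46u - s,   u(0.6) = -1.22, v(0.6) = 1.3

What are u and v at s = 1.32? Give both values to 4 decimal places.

Heun on (u,v): k1 = f(s_n, state_n); k2 = f(s_n + h, state_n + h·k1); state_{n+1} = state_n + (h/2)·(k1 + k2).
0.600000: (-1.220000, 1.300000)
  k1 = (1.252000, 1.181200)
  predictor → (-0.769280, 1.725232)
  k2 = (1.648432, 0.163149)
  → (-0.697922, 1.541983)
0.960000: (-0.697922, 1.541983)
  k1 = (1.465183, 0.058966)
  predictor → (-0.170456, 1.563211)
  k2 = (1.457611, -1.071134)
  → (-0.171819, 1.359793)
(u(1.32), v(1.32)) ≈ (-0.1718, 1.3598)

-0.1718, 1.3598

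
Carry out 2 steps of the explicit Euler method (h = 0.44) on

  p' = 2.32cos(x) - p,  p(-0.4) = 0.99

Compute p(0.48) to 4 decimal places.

Euler: p_{n+1} = p_n + h·f(x_n, p_n).
x=-0.400000, p=0.990000: f=1.146862 → p ← 0.990000 + 0.44·1.146862 = 1.494619
x=0.040000, p=1.494619: f=0.823525 → p ← 1.494619 + 0.44·0.823525 = 1.856970
p(0.48) ≈ 1.8570

1.8570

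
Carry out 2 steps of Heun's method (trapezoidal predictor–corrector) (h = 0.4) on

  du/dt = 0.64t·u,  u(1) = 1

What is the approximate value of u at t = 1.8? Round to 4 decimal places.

Heun: k1 = f(t_n, u_n); k2 = f(t_n + h, u_n + h·k1); u_{n+1} = u_n + (h/2)·(k1 + k2).
t=1.000000, u=1.000000:
  k1 = f(1.000000, 1.000000) = 0.640000
  k2 = f(1.400000, 1.256000) = 1.125376
  u ← 1.000000 + (0.4/2)·(0.640000 + 1.125376) = 1.353075
t=1.400000, u=1.353075:
  k1 = f(1.400000, 1.353075) = 1.212355
  k2 = f(1.800000, 1.838017) = 2.117396
  u ← 1.353075 + (0.4/2)·(1.212355 + 2.117396) = 2.019025
u(1.8) ≈ 2.0190

2.0190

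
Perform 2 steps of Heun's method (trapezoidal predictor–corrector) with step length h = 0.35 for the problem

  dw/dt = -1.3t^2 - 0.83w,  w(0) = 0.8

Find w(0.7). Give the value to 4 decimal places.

Heun: k1 = f(t_n, w_n); k2 = f(t_n + h, w_n + h·k1); w_{n+1} = w_n + (h/2)·(k1 + k2).
t=0.000000, w=0.800000:
  k1 = f(0.000000, 0.800000) = -0.664000
  k2 = f(0.350000, 0.567600) = -0.630358
  w ← 0.800000 + (0.35/2)·(-0.664000 + (-0.630358)) = 0.573487
t=0.350000, w=0.573487:
  k1 = f(0.350000, 0.573487) = -0.635245
  k2 = f(0.700000, 0.351152) = -0.928456
  w ← 0.573487 + (0.35/2)·(-0.635245 + (-0.928456)) = 0.299840
w(0.7) ≈ 0.2998

0.2998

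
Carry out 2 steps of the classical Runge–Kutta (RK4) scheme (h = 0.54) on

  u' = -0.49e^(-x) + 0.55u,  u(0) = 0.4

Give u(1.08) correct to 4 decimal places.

RK4: k1 = f(x_n, u_n); k2 = f(x_n + h/2, u_n + (h/2)·k1); k3 = f(x_n + h/2, u_n + (h/2)·k2); k4 = f(x_n + h, u_n + h·k3); u_{n+1} = u_n + (h/6)·(k1 + 2k2 + 2k3 + k4).
x=0.000000, u=0.400000:
  k1 = f(0.000000, 0.400000) = -0.270000
  k2 = f(0.270000, 0.327100) = -0.194151
  k3 = f(0.270000, 0.347579) = -0.182887
  k4 = f(0.540000, 0.301241) = -0.119864
  u ← 0.400000 + (0.54/6)·(k1 + 2k2 + 2k3 + k4) = 0.297045
x=0.540000, u=0.297045:
  k1 = f(0.540000, 0.297045) = -0.122172
  k2 = f(0.810000, 0.264059) = -0.072748
  k3 = f(0.810000, 0.277403) = -0.065409
  k4 = f(1.080000, 0.261725) = -0.022453
  u ← 0.297045 + (0.54/6)·(k1 + 2k2 + 2k3 + k4) = 0.259161
u(1.08) ≈ 0.2592

0.2592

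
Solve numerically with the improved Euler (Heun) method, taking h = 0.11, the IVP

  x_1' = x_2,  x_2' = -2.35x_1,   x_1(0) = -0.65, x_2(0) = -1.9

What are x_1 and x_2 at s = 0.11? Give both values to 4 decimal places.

-0.8498, -1.7050

Heun on (x_1,x_2): k1 = f(s_n, state_n); k2 = f(s_n + h, state_n + h·k1); state_{n+1} = state_n + (h/2)·(k1 + k2).
0.000000: (-0.650000, -1.900000)
  k1 = (-1.900000, 1.527500)
  predictor → (-0.859000, -1.731975)
  k2 = (-1.731975, 2.018650)
  → (-0.849759, -1.704962)
(x_1(0.11), x_2(0.11)) ≈ (-0.8498, -1.7050)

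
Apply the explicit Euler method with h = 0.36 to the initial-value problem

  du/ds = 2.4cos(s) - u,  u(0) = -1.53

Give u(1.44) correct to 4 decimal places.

Euler: u_{n+1} = u_n + h·f(s_n, u_n).
s=0.000000, u=-1.530000: f=3.930000 → u ← -1.530000 + 0.36·3.930000 = -0.115200
s=0.360000, u=-0.115200: f=2.361352 → u ← -0.115200 + 0.36·2.361352 = 0.734887
s=0.720000, u=0.734887: f=1.069447 → u ← 0.734887 + 0.36·1.069447 = 1.119888
s=1.080000, u=1.119888: f=0.011300 → u ← 1.119888 + 0.36·0.011300 = 1.123956
u(1.44) ≈ 1.1240

1.1240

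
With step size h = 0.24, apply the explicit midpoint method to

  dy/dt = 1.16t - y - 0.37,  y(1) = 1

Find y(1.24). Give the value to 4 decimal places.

0.9891

Midpoint: k1 = f(t_n, y_n); k2 = f(t_n + h/2, y_n + (h/2)·k1); y_{n+1} = y_n + h·k2.
t=1.000000, y=1.000000:
  k1 = f(1.000000, 1.000000) = -0.210000
  k2 = f(1.120000, 0.974800) = -0.045600
  y ← 1.000000 + 0.24·(-0.045600) = 0.989056
y(1.24) ≈ 0.9891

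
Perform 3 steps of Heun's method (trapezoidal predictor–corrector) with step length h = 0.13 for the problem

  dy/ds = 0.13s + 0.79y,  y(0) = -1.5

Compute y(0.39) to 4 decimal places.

Heun: k1 = f(s_n, y_n); k2 = f(s_n + h, y_n + h·k1); y_{n+1} = y_n + (h/2)·(k1 + k2).
s=0.000000, y=-1.500000:
  k1 = f(0.000000, -1.500000) = -1.185000
  k2 = f(0.130000, -1.654050) = -1.289800
  y ← -1.500000 + (0.13/2)·(-1.185000 + (-1.289800)) = -1.660862
s=0.130000, y=-1.660862:
  k1 = f(0.130000, -1.660862) = -1.295181
  k2 = f(0.260000, -1.829235) = -1.411296
  y ← -1.660862 + (0.13/2)·(-1.295181 + (-1.411296)) = -1.836783
s=0.260000, y=-1.836783:
  k1 = f(0.260000, -1.836783) = -1.417259
  k2 = f(0.390000, -2.021027) = -1.545911
  y ← -1.836783 + (0.13/2)·(-1.417259 + (-1.545911)) = -2.029389
y(0.39) ≈ -2.0294

-2.0294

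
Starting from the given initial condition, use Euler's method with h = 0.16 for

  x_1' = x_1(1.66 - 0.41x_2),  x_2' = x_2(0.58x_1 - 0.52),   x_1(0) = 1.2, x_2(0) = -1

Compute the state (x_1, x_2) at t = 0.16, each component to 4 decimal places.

Euler on (x_1,x_2): x_1_{n+1} = x_1_n + h·x_1', x_2_{n+1} = x_2_n + h·x_2'.
0.000000: (1.200000, -1.000000); f=(2.484000, -0.176000) → (1.597440, -1.028160)
(x_1(0.16), x_2(0.16)) ≈ (1.5974, -1.0282)

1.5974, -1.0282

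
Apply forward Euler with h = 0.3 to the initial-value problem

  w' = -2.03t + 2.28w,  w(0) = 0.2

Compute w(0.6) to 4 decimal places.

0.3845

Euler: w_{n+1} = w_n + h·f(t_n, w_n).
t=0.000000, w=0.200000: f=0.456000 → w ← 0.200000 + 0.3·0.456000 = 0.336800
t=0.300000, w=0.336800: f=0.158904 → w ← 0.336800 + 0.3·0.158904 = 0.384471
w(0.6) ≈ 0.3845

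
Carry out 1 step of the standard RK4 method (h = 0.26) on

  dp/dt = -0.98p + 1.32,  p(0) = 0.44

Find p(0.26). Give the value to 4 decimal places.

RK4: k1 = f(t_n, p_n); k2 = f(t_n + h/2, p_n + (h/2)·k1); k3 = f(t_n + h/2, p_n + (h/2)·k2); k4 = f(t_n + h, p_n + h·k3); p_{n+1} = p_n + (h/6)·(k1 + 2k2 + 2k3 + k4).
t=0.000000, p=0.440000:
  k1 = f(0.000000, 0.440000) = 0.888800
  k2 = f(0.130000, 0.555544) = 0.775567
  k3 = f(0.130000, 0.540824) = 0.789993
  k4 = f(0.260000, 0.645398) = 0.687510
  p ← 0.440000 + (0.26/6)·(k1 + 2k2 + 2k3 + k4) = 0.643989
p(0.26) ≈ 0.6440

0.6440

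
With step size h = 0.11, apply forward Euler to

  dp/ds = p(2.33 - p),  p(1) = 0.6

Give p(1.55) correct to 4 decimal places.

Euler: p_{n+1} = p_n + h·f(s_n, p_n).
s=1.000000, p=0.600000: f=1.038000 → p ← 0.600000 + 0.11·1.038000 = 0.714180
s=1.110000, p=0.714180: f=1.153986 → p ← 0.714180 + 0.11·1.153986 = 0.841118
s=1.220000, p=0.841118: f=1.252326 → p ← 0.841118 + 0.11·1.252326 = 0.978874
s=1.330000, p=0.978874: f=1.322582 → p ← 0.978874 + 0.11·1.322582 = 1.124358
s=1.440000, p=1.124358: f=1.355573 → p ← 1.124358 + 0.11·1.355573 = 1.273471
p(1.55) ≈ 1.2735

1.2735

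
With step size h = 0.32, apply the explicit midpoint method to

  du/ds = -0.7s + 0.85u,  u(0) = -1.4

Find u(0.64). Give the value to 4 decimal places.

Midpoint: k1 = f(s_n, u_n); k2 = f(s_n + h/2, u_n + (h/2)·k1); u_{n+1} = u_n + h·k2.
s=0.000000, u=-1.400000:
  k1 = f(0.000000, -1.400000) = -1.190000
  k2 = f(0.160000, -1.590400) = -1.463840
  u ← -1.400000 + 0.32·(-1.463840) = -1.868429
s=0.320000, u=-1.868429:
  k1 = f(0.320000, -1.868429) = -1.812164
  k2 = f(0.480000, -2.158375) = -2.170619
  u ← -1.868429 + 0.32·(-2.170619) = -2.563027
u(0.64) ≈ -2.5630

-2.5630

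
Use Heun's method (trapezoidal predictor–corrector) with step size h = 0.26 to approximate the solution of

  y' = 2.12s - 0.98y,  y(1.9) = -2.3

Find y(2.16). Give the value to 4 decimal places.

Heun: k1 = f(s_n, y_n); k2 = f(s_n + h, y_n + h·k1); y_{n+1} = y_n + (h/2)·(k1 + k2).
s=1.900000, y=-2.300000:
  k1 = f(1.900000, -2.300000) = 6.282000
  k2 = f(2.160000, -0.666680) = 5.232546
  y ← -2.300000 + (0.26/2)·(6.282000 + 5.232546) = -0.803109
y(2.16) ≈ -0.8031

-0.8031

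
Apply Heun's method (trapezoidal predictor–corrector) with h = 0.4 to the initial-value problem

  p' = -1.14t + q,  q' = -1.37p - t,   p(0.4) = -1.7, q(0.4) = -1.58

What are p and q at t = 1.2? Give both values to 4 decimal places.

Heun on (p,q): k1 = f(t_n, state_n); k2 = f(t_n + h, state_n + h·k1); state_{n+1} = state_n + (h/2)·(k1 + k2).
0.400000: (-1.700000, -1.580000)
  k1 = (-2.036000, 1.929000)
  predictor → (-2.514400, -0.808400)
  k2 = (-1.720400, 2.644728)
  → (-2.451280, -0.665254)
0.800000: (-2.451280, -0.665254)
  k1 = (-1.577254, 2.558254)
  predictor → (-3.082182, 0.358047)
  k2 = (-1.009953, 3.022589)
  → (-2.968721, 0.450914)
(p(1.2), q(1.2)) ≈ (-2.9687, 0.4509)

-2.9687, 0.4509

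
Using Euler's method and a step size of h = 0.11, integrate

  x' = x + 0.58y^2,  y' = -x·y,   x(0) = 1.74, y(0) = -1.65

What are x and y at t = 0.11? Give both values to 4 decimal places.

Euler on (x,y): x_{n+1} = x_n + h·x', y_{n+1} = y_n + h·y'.
0.000000: (1.740000, -1.650000); f=(3.319050, 2.871000) → (2.105096, -1.334190)
(x(0.11), y(0.11)) ≈ (2.1051, -1.3342)

2.1051, -1.3342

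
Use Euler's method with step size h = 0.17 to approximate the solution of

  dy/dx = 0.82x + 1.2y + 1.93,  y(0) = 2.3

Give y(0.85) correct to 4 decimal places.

Euler: y_{n+1} = y_n + h·f(x_n, y_n).
x=0.000000, y=2.300000: f=4.690000 → y ← 2.300000 + 0.17·4.690000 = 3.097300
x=0.170000, y=3.097300: f=5.786160 → y ← 3.097300 + 0.17·5.786160 = 4.080947
x=0.340000, y=4.080947: f=7.105937 → y ← 4.080947 + 0.17·7.105937 = 5.288956
x=0.510000, y=5.288956: f=8.694948 → y ← 5.288956 + 0.17·8.694948 = 6.767098
x=0.680000, y=6.767098: f=10.608117 → y ← 6.767098 + 0.17·10.608117 = 8.570477
y(0.85) ≈ 8.5705

8.5705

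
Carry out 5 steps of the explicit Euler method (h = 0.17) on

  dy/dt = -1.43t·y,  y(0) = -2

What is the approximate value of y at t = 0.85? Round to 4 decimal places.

Euler: y_{n+1} = y_n + h·f(t_n, y_n).
t=0.000000, y=-2.000000: f=0.000000 → y ← -2.000000 + 0.17·0.000000 = -2.000000
t=0.170000, y=-2.000000: f=0.486200 → y ← -2.000000 + 0.17·0.486200 = -1.917346
t=0.340000, y=-1.917346: f=0.932214 → y ← -1.917346 + 0.17·0.932214 = -1.758870
t=0.510000, y=-1.758870: f=1.282744 → y ← -1.758870 + 0.17·1.282744 = -1.540803
t=0.680000, y=-1.540803: f=1.498277 → y ← -1.540803 + 0.17·1.498277 = -1.286096
y(0.85) ≈ -1.2861

-1.2861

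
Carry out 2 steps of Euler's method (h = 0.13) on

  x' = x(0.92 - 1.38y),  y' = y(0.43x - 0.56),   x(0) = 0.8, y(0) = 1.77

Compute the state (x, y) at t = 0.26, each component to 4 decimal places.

Euler on (x,y): x_{n+1} = x_n + h·x', y_{n+1} = y_n + h·y'.
0.000000: (0.800000, 1.770000); f=(-1.218080, -0.382320) → (0.641650, 1.720298)
0.130000: (0.641650, 1.720298); f=(-0.932966, -0.488721) → (0.520364, 1.656765)
(x(0.26), y(0.26)) ≈ (0.5204, 1.6568)

0.5204, 1.6568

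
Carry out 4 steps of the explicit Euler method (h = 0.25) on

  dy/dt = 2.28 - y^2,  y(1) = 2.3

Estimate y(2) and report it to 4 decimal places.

1.5105

Euler: y_{n+1} = y_n + h·f(t_n, y_n).
t=1.000000, y=2.300000: f=-3.010000 → y ← 2.300000 + 0.25·(-3.010000) = 1.547500
t=1.250000, y=1.547500: f=-0.114756 → y ← 1.547500 + 0.25·(-0.114756) = 1.518811
t=1.500000, y=1.518811: f=-0.026787 → y ← 1.518811 + 0.25·(-0.026787) = 1.512114
t=1.750000, y=1.512114: f=-0.006490 → y ← 1.512114 + 0.25·(-0.006490) = 1.510492
y(2) ≈ 1.5105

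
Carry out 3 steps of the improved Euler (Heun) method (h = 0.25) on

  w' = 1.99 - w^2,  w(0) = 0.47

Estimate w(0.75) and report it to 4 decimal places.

Heun: k1 = f(x_n, w_n); k2 = f(x_n + h, w_n + h·k1); w_{n+1} = w_n + (h/2)·(k1 + k2).
x=0.000000, w=0.470000:
  k1 = f(0.000000, 0.470000) = 1.769100
  k2 = f(0.250000, 0.912275) = 1.157754
  w ← 0.470000 + (0.25/2)·(1.769100 + 1.157754) = 0.835857
x=0.250000, w=0.835857:
  k1 = f(0.250000, 0.835857) = 1.291343
  k2 = f(0.500000, 1.158693) = 0.647431
  w ← 0.835857 + (0.25/2)·(1.291343 + 0.647431) = 1.078204
x=0.500000, w=1.078204:
  k1 = f(0.500000, 1.078204) = 0.827477
  k2 = f(0.750000, 1.285073) = 0.338588
  w ← 1.078204 + (0.25/2)·(0.827477 + 0.338588) = 1.223962
w(0.75) ≈ 1.2240

1.2240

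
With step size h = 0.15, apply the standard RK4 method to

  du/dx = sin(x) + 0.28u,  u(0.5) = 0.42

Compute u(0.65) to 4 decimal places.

RK4: k1 = f(x_n, u_n); k2 = f(x_n + h/2, u_n + (h/2)·k1); k3 = f(x_n + h/2, u_n + (h/2)·k2); k4 = f(x_n + h, u_n + h·k3); u_{n+1} = u_n + (h/6)·(k1 + 2k2 + 2k3 + k4).
x=0.500000, u=0.420000:
  k1 = f(0.500000, 0.420000) = 0.597026
  k2 = f(0.575000, 0.464777) = 0.673972
  k3 = f(0.575000, 0.470548) = 0.675588
  k4 = f(0.650000, 0.521338) = 0.751161
  u ← 0.420000 + (0.15/6)·(k1 + 2k2 + 2k3 + k4) = 0.521183
u(0.65) ≈ 0.5212

0.5212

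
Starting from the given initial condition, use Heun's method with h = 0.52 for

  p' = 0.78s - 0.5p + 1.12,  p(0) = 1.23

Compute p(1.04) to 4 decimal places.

2.0058

Heun: k1 = f(s_n, p_n); k2 = f(s_n + h, p_n + h·k1); p_{n+1} = p_n + (h/2)·(k1 + k2).
s=0.000000, p=1.230000:
  k1 = f(0.000000, 1.230000) = 0.505000
  k2 = f(0.520000, 1.492600) = 0.779300
  p ← 1.230000 + (0.52/2)·(0.505000 + 0.779300) = 1.563918
s=0.520000, p=1.563918:
  k1 = f(0.520000, 1.563918) = 0.743641
  k2 = f(1.040000, 1.950611) = 0.955894
  p ← 1.563918 + (0.52/2)·(0.743641 + 0.955894) = 2.005797
p(1.04) ≈ 2.0058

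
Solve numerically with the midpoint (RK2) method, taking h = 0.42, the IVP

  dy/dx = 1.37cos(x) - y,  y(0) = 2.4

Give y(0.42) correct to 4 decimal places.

2.0456

Midpoint: k1 = f(x_n, y_n); k2 = f(x_n + h/2, y_n + (h/2)·k1); y_{n+1} = y_n + h·k2.
x=0.000000, y=2.400000:
  k1 = f(0.000000, 2.400000) = -1.030000
  k2 = f(0.210000, 2.183700) = -0.843798
  y ← 2.400000 + 0.42·(-0.843798) = 2.045605
y(0.42) ≈ 2.0456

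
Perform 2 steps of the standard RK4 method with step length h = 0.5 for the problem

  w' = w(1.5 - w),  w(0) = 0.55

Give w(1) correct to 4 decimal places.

RK4: k1 = f(x_n, w_n); k2 = f(x_n + h/2, w_n + (h/2)·k1); k3 = f(x_n + h/2, w_n + (h/2)·k2); k4 = f(x_n + h, w_n + h·k3); w_{n+1} = w_n + (h/6)·(k1 + 2k2 + 2k3 + k4).
x=0.000000, w=0.550000:
  k1 = f(0.000000, 0.550000) = 0.522500
  k2 = f(0.250000, 0.680625) = 0.557687
  k3 = f(0.250000, 0.689422) = 0.558830
  k4 = f(0.500000, 0.829415) = 0.556193
  w ← 0.550000 + (0.5/6)·(k1 + 2k2 + 2k3 + k4) = 0.825977
x=0.500000, w=0.825977:
  k1 = f(0.500000, 0.825977) = 0.556727
  k2 = f(0.750000, 0.965159) = 0.516207
  k3 = f(0.750000, 0.955029) = 0.520463
  k4 = f(1.000000, 1.086209) = 0.449464
  w ← 0.825977 + (0.5/6)·(k1 + 2k2 + 2k3 + k4) = 1.082605
w(1) ≈ 1.0826

1.0826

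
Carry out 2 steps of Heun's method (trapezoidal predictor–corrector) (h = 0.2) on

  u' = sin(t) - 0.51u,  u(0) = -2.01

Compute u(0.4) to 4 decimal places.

-1.5650

Heun: k1 = f(t_n, u_n); k2 = f(t_n + h, u_n + h·k1); u_{n+1} = u_n + (h/2)·(k1 + k2).
t=0.000000, u=-2.010000:
  k1 = f(0.000000, -2.010000) = 1.025100
  k2 = f(0.200000, -1.804980) = 1.119209
  u ← -2.010000 + (0.2/2)·(1.025100 + 1.119209) = -1.795569
t=0.200000, u=-1.795569:
  k1 = f(0.200000, -1.795569) = 1.114410
  k2 = f(0.400000, -1.572687) = 1.191489
  u ← -1.795569 + (0.2/2)·(1.114410 + 1.191489) = -1.564979
u(0.4) ≈ -1.5650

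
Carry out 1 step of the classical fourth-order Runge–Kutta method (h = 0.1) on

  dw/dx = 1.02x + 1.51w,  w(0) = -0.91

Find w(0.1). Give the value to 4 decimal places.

RK4: k1 = f(x_n, w_n); k2 = f(x_n + h/2, w_n + (h/2)·k1); k3 = f(x_n + h/2, w_n + (h/2)·k2); k4 = f(x_n + h, w_n + h·k3); w_{n+1} = w_n + (h/6)·(k1 + 2k2 + 2k3 + k4).
x=0.000000, w=-0.910000:
  k1 = f(0.000000, -0.910000) = -1.374100
  k2 = f(0.050000, -0.978705) = -1.426845
  k3 = f(0.050000, -0.981342) = -1.430827
  k4 = f(0.100000, -1.053083) = -1.488155
  w ← -0.910000 + (0.1/6)·(k1 + 2k2 + 2k3 + k4) = -1.052960
w(0.1) ≈ -1.0530

-1.0530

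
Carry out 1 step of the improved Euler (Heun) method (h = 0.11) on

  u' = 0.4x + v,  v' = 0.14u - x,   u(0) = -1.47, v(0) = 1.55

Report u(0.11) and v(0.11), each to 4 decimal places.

-1.2983, 1.5226

Heun on (u,v): k1 = f(x_n, state_n); k2 = f(x_n + h, state_n + h·k1); state_{n+1} = state_n + (h/2)·(k1 + k2).
0.000000: (-1.470000, 1.550000)
  k1 = (1.550000, -0.205800)
  predictor → (-1.299500, 1.527362)
  k2 = (1.571362, -0.291930)
  → (-1.298325, 1.522625)
(u(0.11), v(0.11)) ≈ (-1.2983, 1.5226)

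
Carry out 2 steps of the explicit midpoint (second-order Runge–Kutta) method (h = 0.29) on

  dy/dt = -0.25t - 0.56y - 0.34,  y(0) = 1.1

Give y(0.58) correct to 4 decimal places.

Midpoint: k1 = f(t_n, y_n); k2 = f(t_n + h/2, y_n + (h/2)·k1); y_{n+1} = y_n + h·k2.
t=0.000000, y=1.100000:
  k1 = f(0.000000, 1.100000) = -0.956000
  k2 = f(0.145000, 0.961380) = -0.914623
  y ← 1.100000 + 0.29·(-0.914623) = 0.834759
t=0.290000, y=0.834759:
  k1 = f(0.290000, 0.834759) = -0.879965
  k2 = f(0.435000, 0.707164) = -0.844762
  y ← 0.834759 + 0.29·(-0.844762) = 0.589778
y(0.58) ≈ 0.5898

0.5898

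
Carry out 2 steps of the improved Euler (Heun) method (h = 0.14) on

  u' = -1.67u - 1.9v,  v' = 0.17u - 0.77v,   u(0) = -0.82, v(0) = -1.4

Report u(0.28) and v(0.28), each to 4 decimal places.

0.0117, -1.1422

Heun on (u,v): k1 = f(s_n, state_n); k2 = f(s_n + h, state_n + h·k1); state_{n+1} = state_n + (h/2)·(k1 + k2).
0.000000: (-0.820000, -1.400000)
  k1 = (4.029400, 0.938600)
  predictor → (-0.255884, -1.268596)
  k2 = (2.837659, 0.933319)
  → (-0.339306, -1.268966)
0.140000: (-0.339306, -1.268966)
  k1 = (2.977676, 0.919422)
  predictor → (0.077569, -1.140247)
  k2 = (2.036929, 0.891177)
  → (0.011716, -1.142224)
(u(0.28), v(0.28)) ≈ (0.0117, -1.1422)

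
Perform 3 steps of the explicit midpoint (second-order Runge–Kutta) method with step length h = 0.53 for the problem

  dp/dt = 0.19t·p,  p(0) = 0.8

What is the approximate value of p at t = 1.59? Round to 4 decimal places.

Midpoint: k1 = f(t_n, p_n); k2 = f(t_n + h/2, p_n + (h/2)·k1); p_{n+1} = p_n + h·k2.
t=0.000000, p=0.800000:
  k1 = f(0.000000, 0.800000) = 0.000000
  k2 = f(0.265000, 0.800000) = 0.040280
  p ← 0.800000 + 0.53·0.040280 = 0.821348
t=0.530000, p=0.821348:
  k1 = f(0.530000, 0.821348) = 0.082710
  k2 = f(0.795000, 0.843266) = 0.127375
  p ← 0.821348 + 0.53·0.127375 = 0.888857
t=1.060000, p=0.888857:
  k1 = f(1.060000, 0.888857) = 0.179016
  k2 = f(1.325000, 0.936297) = 0.235713
  p ← 0.888857 + 0.53·0.235713 = 1.013785
p(1.59) ≈ 1.0138

1.0138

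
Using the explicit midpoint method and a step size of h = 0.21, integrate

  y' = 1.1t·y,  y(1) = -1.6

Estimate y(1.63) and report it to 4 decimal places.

-3.9020

Midpoint: k1 = f(t_n, y_n); k2 = f(t_n + h/2, y_n + (h/2)·k1); y_{n+1} = y_n + h·k2.
t=1.000000, y=-1.600000:
  k1 = f(1.000000, -1.600000) = -1.760000
  k2 = f(1.105000, -1.784800) = -2.169424
  y ← -1.600000 + 0.21·(-2.169424) = -2.055579
t=1.210000, y=-2.055579:
  k1 = f(1.210000, -2.055579) = -2.735976
  k2 = f(1.315000, -2.342857) = -3.388942
  y ← -2.055579 + 0.21·(-3.388942) = -2.767257
t=1.420000, y=-2.767257:
  k1 = f(1.420000, -2.767257) = -4.322455
  k2 = f(1.525000, -3.221115) = -5.403420
  y ← -2.767257 + 0.21·(-5.403420) = -3.901975
y(1.63) ≈ -3.9020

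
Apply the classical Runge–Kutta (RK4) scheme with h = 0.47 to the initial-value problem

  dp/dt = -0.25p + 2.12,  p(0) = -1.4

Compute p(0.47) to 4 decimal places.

-0.3047

RK4: k1 = f(t_n, p_n); k2 = f(t_n + h/2, p_n + (h/2)·k1); k3 = f(t_n + h/2, p_n + (h/2)·k2); k4 = f(t_n + h, p_n + h·k3); p_{n+1} = p_n + (h/6)·(k1 + 2k2 + 2k3 + k4).
t=0.000000, p=-1.400000:
  k1 = f(0.000000, -1.400000) = 2.470000
  k2 = f(0.235000, -0.819550) = 2.324887
  k3 = f(0.235000, -0.853651) = 2.333413
  k4 = f(0.470000, -0.303296) = 2.195824
  p ← -1.400000 + (0.47/6)·(k1 + 2k2 + 2k3 + k4) = -0.304710
p(0.47) ≈ -0.3047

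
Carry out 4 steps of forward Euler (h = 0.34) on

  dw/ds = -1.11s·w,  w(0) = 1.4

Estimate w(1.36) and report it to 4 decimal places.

0.5580

Euler: w_{n+1} = w_n + h·f(s_n, w_n).
s=0.000000, w=1.400000: f=0.000000 → w ← 1.400000 + 0.34·0.000000 = 1.400000
s=0.340000, w=1.400000: f=-0.528360 → w ← 1.400000 + 0.34·(-0.528360) = 1.220358
s=0.680000, w=1.220358: f=-0.921126 → w ← 1.220358 + 0.34·(-0.921126) = 0.907175
s=1.020000, w=0.907175: f=-1.027103 → w ← 0.907175 + 0.34·(-1.027103) = 0.557960
w(1.36) ≈ 0.5580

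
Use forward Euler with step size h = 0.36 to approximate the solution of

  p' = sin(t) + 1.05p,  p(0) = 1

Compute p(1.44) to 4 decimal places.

4.4912

Euler: p_{n+1} = p_n + h·f(t_n, p_n).
t=0.000000, p=1.000000: f=1.050000 → p ← 1.000000 + 0.36·1.050000 = 1.378000
t=0.360000, p=1.378000: f=1.799174 → p ← 1.378000 + 0.36·1.799174 = 2.025703
t=0.720000, p=2.025703: f=2.786373 → p ← 2.025703 + 0.36·2.786373 = 3.028797
t=1.080000, p=3.028797: f=4.062194 → p ← 3.028797 + 0.36·4.062194 = 4.491187
p(1.44) ≈ 4.4912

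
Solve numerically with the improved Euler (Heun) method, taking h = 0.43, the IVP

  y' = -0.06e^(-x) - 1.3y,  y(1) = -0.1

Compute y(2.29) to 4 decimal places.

Heun: k1 = f(x_n, y_n); k2 = f(x_n + h, y_n + h·k1); y_{n+1} = y_n + (h/2)·(k1 + k2).
x=1.000000, y=-0.100000:
  k1 = f(1.000000, -0.100000) = 0.107927
  k2 = f(1.430000, -0.053591) = 0.055310
  y ← -0.100000 + (0.43/2)·(0.107927 + 0.055310) = -0.064904
x=1.430000, y=-0.064904:
  k1 = f(1.430000, -0.064904) = 0.070017
  k2 = f(1.860000, -0.034797) = 0.035896
  y ← -0.064904 + (0.43/2)·(0.070017 + 0.035896) = -0.042133
x=1.860000, y=-0.042133:
  k1 = f(1.860000, -0.042133) = 0.045432
  k2 = f(2.290000, -0.022597) = 0.023300
  y ← -0.042133 + (0.43/2)·(0.045432 + 0.023300) = -0.027355
y(2.29) ≈ -0.0274

-0.0274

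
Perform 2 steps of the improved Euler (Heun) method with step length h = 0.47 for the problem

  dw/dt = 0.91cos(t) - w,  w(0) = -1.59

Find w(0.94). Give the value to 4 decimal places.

-0.2303

Heun: k1 = f(t_n, w_n); k2 = f(t_n + h, w_n + h·k1); w_{n+1} = w_n + (h/2)·(k1 + k2).
t=0.000000, w=-1.590000:
  k1 = f(0.000000, -1.590000) = 2.500000
  k2 = f(0.470000, -0.415000) = 1.226327
  w ← -1.590000 + (0.47/2)·(2.500000 + 1.226327) = -0.714313
t=0.470000, w=-0.714313:
  k1 = f(0.470000, -0.714313) = 1.525640
  k2 = f(0.940000, 0.002738) = 0.533969
  w ← -0.714313 + (0.47/2)·(1.525640 + 0.533969) = -0.230305
w(0.94) ≈ -0.2303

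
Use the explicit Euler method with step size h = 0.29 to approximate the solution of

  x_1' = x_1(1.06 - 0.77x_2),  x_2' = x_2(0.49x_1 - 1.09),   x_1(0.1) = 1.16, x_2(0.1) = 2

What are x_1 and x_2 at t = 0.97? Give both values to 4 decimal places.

0.9218, 1.1433

Euler on (x_1,x_2): x_1_{n+1} = x_1_n + h·x_1', x_2_{n+1} = x_2_n + h·x_2'.
0.100000: (1.160000, 2.000000); f=(-0.556800, -1.043200) → (0.998528, 1.697472)
0.390000: (0.998528, 1.697472); f=(-0.246690, -1.019708) → (0.926988, 1.401757)
0.680000: (0.926988, 1.401757); f=(-0.017940, -0.891203) → (0.921785, 1.143308)
(x_1(0.97), x_2(0.97)) ≈ (0.9218, 1.1433)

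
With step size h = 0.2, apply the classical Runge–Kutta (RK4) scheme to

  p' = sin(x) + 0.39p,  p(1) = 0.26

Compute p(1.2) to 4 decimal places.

RK4: k1 = f(x_n, p_n); k2 = f(x_n + h/2, p_n + (h/2)·k1); k3 = f(x_n + h/2, p_n + (h/2)·k2); k4 = f(x_n + h, p_n + h·k3); p_{n+1} = p_n + (h/6)·(k1 + 2k2 + 2k3 + k4).
x=1.000000, p=0.260000:
  k1 = f(1.000000, 0.260000) = 0.942871
  k2 = f(1.100000, 0.354287) = 1.029379
  k3 = f(1.100000, 0.362938) = 1.032753
  k4 = f(1.200000, 0.466551) = 1.113994
  p ← 0.260000 + (0.2/6)·(k1 + 2k2 + 2k3 + k4) = 0.466038
p(1.2) ≈ 0.4660

0.4660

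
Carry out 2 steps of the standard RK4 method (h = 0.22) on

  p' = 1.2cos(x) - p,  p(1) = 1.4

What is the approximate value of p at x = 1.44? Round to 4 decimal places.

RK4: k1 = f(x_n, p_n); k2 = f(x_n + h/2, p_n + (h/2)·k1); k3 = f(x_n + h/2, p_n + (h/2)·k2); k4 = f(x_n + h, p_n + h·k3); p_{n+1} = p_n + (h/6)·(k1 + 2k2 + 2k3 + k4).
x=1.000000, p=1.400000:
  k1 = f(1.000000, 1.400000) = -0.751637
  k2 = f(1.110000, 1.317320) = -0.783726
  k3 = f(1.110000, 1.313790) = -0.780196
  k4 = f(1.220000, 1.228357) = -0.815982
  p ← 1.400000 + (0.22/6)·(k1 + 2k2 + 2k3 + k4) = 1.227833
x=1.220000, p=1.227833:
  k1 = f(1.220000, 1.227833) = -0.815458
  k2 = f(1.330000, 1.138133) = -0.851961
  k3 = f(1.330000, 1.134117) = -0.847946
  k4 = f(1.440000, 1.041285) = -0.884776
  p ← 1.227833 + (0.22/6)·(k1 + 2k2 + 2k3 + k4) = 1.040831
p(1.44) ≈ 1.0408

1.0408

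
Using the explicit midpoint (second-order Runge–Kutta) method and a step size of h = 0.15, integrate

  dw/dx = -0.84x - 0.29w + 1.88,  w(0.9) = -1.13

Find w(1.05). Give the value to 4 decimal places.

Midpoint: k1 = f(x_n, w_n); k2 = f(x_n + h/2, w_n + (h/2)·k1); w_{n+1} = w_n + h·k2.
x=0.900000, w=-1.130000:
  k1 = f(0.900000, -1.130000) = 1.451700
  k2 = f(0.975000, -1.021122) = 1.357126
  w ← -1.130000 + 0.15·1.357126 = -0.926431
w(1.05) ≈ -0.9264

-0.9264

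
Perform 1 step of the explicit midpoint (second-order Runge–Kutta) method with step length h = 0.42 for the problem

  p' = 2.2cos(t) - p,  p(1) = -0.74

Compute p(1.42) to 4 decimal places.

Midpoint: k1 = f(t_n, p_n); k2 = f(t_n + h/2, p_n + (h/2)·k1); p_{n+1} = p_n + h·k2.
t=1.000000, p=-0.740000:
  k1 = f(1.000000, -0.740000) = 1.928665
  k2 = f(1.210000, -0.334980) = 1.111623
  p ← -0.740000 + 0.42·1.111623 = -0.273118
p(1.42) ≈ -0.2731

-0.2731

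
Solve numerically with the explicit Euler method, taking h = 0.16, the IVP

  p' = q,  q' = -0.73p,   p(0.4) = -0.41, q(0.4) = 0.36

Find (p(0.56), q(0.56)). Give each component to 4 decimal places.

-0.3524, 0.4079

Euler on (p,q): p_{n+1} = p_n + h·p', q_{n+1} = q_n + h·q'.
0.400000: (-0.410000, 0.360000); f=(0.360000, 0.299300) → (-0.352400, 0.407888)
(p(0.56), q(0.56)) ≈ (-0.3524, 0.4079)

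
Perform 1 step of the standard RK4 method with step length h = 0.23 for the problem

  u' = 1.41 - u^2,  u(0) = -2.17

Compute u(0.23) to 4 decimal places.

RK4: k1 = f(t_n, u_n); k2 = f(t_n + h/2, u_n + (h/2)·k1); k3 = f(t_n + h/2, u_n + (h/2)·k2); k4 = f(t_n + h, u_n + h·k3); u_{n+1} = u_n + (h/6)·(k1 + 2k2 + 2k3 + k4).
t=0.000000, u=-2.170000:
  k1 = f(0.000000, -2.170000) = -3.298900
  k2 = f(0.115000, -2.549373) = -5.089305
  k3 = f(0.115000, -2.755270) = -6.181513
  k4 = f(0.230000, -3.591748) = -11.490654
  u ← -2.170000 + (0.23/6)·(k1 + 2k2 + 2k3 + k4) = -3.601029
u(0.23) ≈ -3.6010

-3.6010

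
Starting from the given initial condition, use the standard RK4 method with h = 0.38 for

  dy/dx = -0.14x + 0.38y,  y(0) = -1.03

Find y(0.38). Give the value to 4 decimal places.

-1.2006

RK4: k1 = f(x_n, y_n); k2 = f(x_n + h/2, y_n + (h/2)·k1); k3 = f(x_n + h/2, y_n + (h/2)·k2); k4 = f(x_n + h, y_n + h·k3); y_{n+1} = y_n + (h/6)·(k1 + 2k2 + 2k3 + k4).
x=0.000000, y=-1.030000:
  k1 = f(0.000000, -1.030000) = -0.391400
  k2 = f(0.190000, -1.104366) = -0.446259
  k3 = f(0.190000, -1.114789) = -0.450220
  k4 = f(0.380000, -1.201084) = -0.509612
  y ← -1.030000 + (0.38/6)·(k1 + 2k2 + 2k3 + k4) = -1.200618
y(0.38) ≈ -1.2006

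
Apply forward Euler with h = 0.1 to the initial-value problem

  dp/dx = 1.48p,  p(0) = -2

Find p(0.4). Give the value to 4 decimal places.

Euler: p_{n+1} = p_n + h·f(x_n, p_n).
x=0.000000, p=-2.000000: f=-2.960000 → p ← -2.000000 + 0.1·(-2.960000) = -2.296000
x=0.100000, p=-2.296000: f=-3.398080 → p ← -2.296000 + 0.1·(-3.398080) = -2.635808
x=0.200000, p=-2.635808: f=-3.900996 → p ← -2.635808 + 0.1·(-3.900996) = -3.025908
x=0.300000, p=-3.025908: f=-4.478343 → p ← -3.025908 + 0.1·(-4.478343) = -3.473742
p(0.4) ≈ -3.4737

-3.4737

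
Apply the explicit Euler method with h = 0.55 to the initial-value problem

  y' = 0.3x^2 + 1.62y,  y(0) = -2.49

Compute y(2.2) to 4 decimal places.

Euler: y_{n+1} = y_n + h·f(x_n, y_n).
x=0.000000, y=-2.490000: f=-4.033800 → y ← -2.490000 + 0.55·(-4.033800) = -4.708590
x=0.550000, y=-4.708590: f=-7.537166 → y ← -4.708590 + 0.55·(-7.537166) = -8.854031
x=1.100000, y=-8.854031: f=-13.980531 → y ← -8.854031 + 0.55·(-13.980531) = -16.543323
x=1.650000, y=-16.543323: f=-25.983433 → y ← -16.543323 + 0.55·(-25.983433) = -30.834211
y(2.2) ≈ -30.8342

-30.8342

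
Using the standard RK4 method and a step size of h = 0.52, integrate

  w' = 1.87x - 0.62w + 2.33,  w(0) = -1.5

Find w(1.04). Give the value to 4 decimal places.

RK4: k1 = f(x_n, w_n); k2 = f(x_n + h/2, w_n + (h/2)·k1); k3 = f(x_n + h/2, w_n + (h/2)·k2); k4 = f(x_n + h, w_n + h·k3); w_{n+1} = w_n + (h/6)·(k1 + 2k2 + 2k3 + k4).
x=0.000000, w=-1.500000:
  k1 = f(0.000000, -1.500000) = 3.260000
  k2 = f(0.260000, -0.652400) = 3.220688
  k3 = f(0.260000, -0.662621) = 3.227025
  k4 = f(0.520000, 0.178053) = 3.192007
  w ← -1.500000 + (0.52/6)·(k1 + 2k2 + 2k3 + k4) = 0.176778
x=0.520000, w=0.176778:
  k1 = f(0.520000, 0.176778) = 3.192798
  k2 = f(0.780000, 1.006905) = 3.164319
  k3 = f(0.780000, 0.999500) = 3.168910
  k4 = f(1.040000, 1.824611) = 3.143541
  w ← 0.176778 + (0.52/6)·(k1 + 2k2 + 2k3 + k4) = 1.823687
w(1.04) ≈ 1.8237

1.8237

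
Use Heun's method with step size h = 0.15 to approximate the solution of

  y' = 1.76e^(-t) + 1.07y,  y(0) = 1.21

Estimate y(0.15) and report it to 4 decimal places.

Heun: k1 = f(t_n, y_n); k2 = f(t_n + h, y_n + h·k1); y_{n+1} = y_n + (h/2)·(k1 + k2).
t=0.000000, y=1.210000:
  k1 = f(0.000000, 1.210000) = 3.054700
  k2 = f(0.150000, 1.668205) = 3.299825
  y ← 1.210000 + (0.15/2)·(3.054700 + 3.299825) = 1.686589
y(0.15) ≈ 1.6866

1.6866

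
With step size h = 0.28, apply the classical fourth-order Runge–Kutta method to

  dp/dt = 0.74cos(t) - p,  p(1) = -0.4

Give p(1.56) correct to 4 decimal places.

RK4: k1 = f(t_n, p_n); k2 = f(t_n + h/2, p_n + (h/2)·k1); k3 = f(t_n + h/2, p_n + (h/2)·k2); k4 = f(t_n + h, p_n + h·k3); p_{n+1} = p_n + (h/6)·(k1 + 2k2 + 2k3 + k4).
t=1.000000, p=-0.400000:
  k1 = f(1.000000, -0.400000) = 0.799824
  k2 = f(1.140000, -0.288025) = 0.597045
  k3 = f(1.140000, -0.316414) = 0.625434
  k4 = f(1.280000, -0.224879) = 0.437048
  p ← -0.400000 + (0.28/6)·(k1 + 2k2 + 2k3 + k4) = -0.228181
t=1.280000, p=-0.228181:
  k1 = f(1.280000, -0.228181) = 0.440351
  k2 = f(1.420000, -0.166532) = 0.277699
  k3 = f(1.420000, -0.189303) = 0.300470
  k4 = f(1.560000, -0.144050) = 0.152039
  p ← -0.228181 + (0.28/6)·(k1 + 2k2 + 2k3 + k4) = -0.146574
p(1.56) ≈ -0.1466

-0.1466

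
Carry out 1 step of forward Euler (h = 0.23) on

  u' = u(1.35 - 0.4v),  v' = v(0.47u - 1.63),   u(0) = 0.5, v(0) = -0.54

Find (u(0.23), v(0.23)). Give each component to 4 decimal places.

0.6801, -0.3667

Euler on (u,v): u_{n+1} = u_n + h·u', v_{n+1} = v_n + h·v'.
0.000000: (0.500000, -0.540000); f=(0.783000, 0.753300) → (0.680090, -0.366741)
(u(0.23), v(0.23)) ≈ (0.6801, -0.3667)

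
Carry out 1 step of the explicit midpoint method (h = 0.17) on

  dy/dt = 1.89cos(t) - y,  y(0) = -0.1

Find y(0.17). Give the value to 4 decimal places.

0.2084

Midpoint: k1 = f(t_n, y_n); k2 = f(t_n + h/2, y_n + (h/2)·k1); y_{n+1} = y_n + h·k2.
t=0.000000, y=-0.100000:
  k1 = f(0.000000, -0.100000) = 1.990000
  k2 = f(0.085000, 0.069150) = 1.814026
  y ← -0.100000 + 0.17·1.814026 = 0.208385
y(0.17) ≈ 0.2084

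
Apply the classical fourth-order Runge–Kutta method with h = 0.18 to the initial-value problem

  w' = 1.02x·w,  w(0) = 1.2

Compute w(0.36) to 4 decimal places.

1.2820

RK4: k1 = f(x_n, w_n); k2 = f(x_n + h/2, w_n + (h/2)·k1); k3 = f(x_n + h/2, w_n + (h/2)·k2); k4 = f(x_n + h, w_n + h·k3); w_{n+1} = w_n + (h/6)·(k1 + 2k2 + 2k3 + k4).
x=0.000000, w=1.200000:
  k1 = f(0.000000, 1.200000) = 0.000000
  k2 = f(0.090000, 1.200000) = 0.110160
  k3 = f(0.090000, 1.209914) = 0.111070
  k4 = f(0.180000, 1.219993) = 0.223991
  w ← 1.200000 + (0.18/6)·(k1 + 2k2 + 2k3 + k4) = 1.219994
x=0.180000, w=1.219994:
  k1 = f(0.180000, 1.219994) = 0.223991
  k2 = f(0.270000, 1.240153) = 0.341538
  k3 = f(0.270000, 1.250732) = 0.344452
  k4 = f(0.360000, 1.281995) = 0.470748
  w ← 1.219994 + (0.18/6)·(k1 + 2k2 + 2k3 + k4) = 1.281995
w(0.36) ≈ 1.2820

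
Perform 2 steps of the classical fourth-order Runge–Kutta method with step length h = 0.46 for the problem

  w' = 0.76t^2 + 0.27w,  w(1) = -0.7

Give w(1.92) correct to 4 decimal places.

RK4: k1 = f(t_n, w_n); k2 = f(t_n + h/2, w_n + (h/2)·k1); k3 = f(t_n + h/2, w_n + (h/2)·k2); k4 = f(t_n + h, w_n + h·k3); w_{n+1} = w_n + (h/6)·(k1 + 2k2 + 2k3 + k4).
t=1.000000, w=-0.700000:
  k1 = f(1.000000, -0.700000) = 0.571000
  k2 = f(1.230000, -0.568670) = 0.996263
  k3 = f(1.230000, -0.470859) = 1.022672
  k4 = f(1.460000, -0.229571) = 1.558032
  w ← -0.700000 + (0.46/6)·(k1 + 2k2 + 2k3 + k4) = -0.227204
t=1.460000, w=-0.227204:
  k1 = f(1.460000, -0.227204) = 1.558671
  k2 = f(1.690000, 0.131290) = 2.206084
  k3 = f(1.690000, 0.280195) = 2.246289
  k4 = f(1.920000, 0.806089) = 3.019308
  w ← -0.227204 + (0.46/6)·(k1 + 2k2 + 2k3 + k4) = 0.806471
w(1.92) ≈ 0.8065

0.8065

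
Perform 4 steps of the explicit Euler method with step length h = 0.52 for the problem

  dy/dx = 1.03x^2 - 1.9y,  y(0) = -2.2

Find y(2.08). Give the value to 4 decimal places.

Euler: y_{n+1} = y_n + h·f(x_n, y_n).
x=0.000000, y=-2.200000: f=4.180000 → y ← -2.200000 + 0.52·4.180000 = -0.026400
x=0.520000, y=-0.026400: f=0.328672 → y ← -0.026400 + 0.52·0.328672 = 0.144509
x=1.040000, y=0.144509: f=0.839480 → y ← 0.144509 + 0.52·0.839480 = 0.581039
x=1.560000, y=0.581039: f=1.402634 → y ← 0.581039 + 0.52·1.402634 = 1.310409
y(2.08) ≈ 1.3104

1.3104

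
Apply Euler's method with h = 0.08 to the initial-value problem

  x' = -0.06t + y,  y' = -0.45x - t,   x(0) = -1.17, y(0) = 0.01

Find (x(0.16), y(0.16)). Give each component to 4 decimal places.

Euler on (x,y): x_{n+1} = x_n + h·x', y_{n+1} = y_n + h·y'.
0.000000: (-1.170000, 0.010000); f=(0.010000, 0.526500) → (-1.169200, 0.052120)
0.080000: (-1.169200, 0.052120); f=(0.047320, 0.446140) → (-1.165414, 0.087811)
(x(0.16), y(0.16)) ≈ (-1.1654, 0.0878)

-1.1654, 0.0878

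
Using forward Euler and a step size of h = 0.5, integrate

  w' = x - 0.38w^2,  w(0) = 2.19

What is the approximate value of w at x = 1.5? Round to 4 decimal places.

Euler: w_{n+1} = w_n + h·f(x_n, w_n).
x=0.000000, w=2.190000: f=-1.822518 → w ← 2.190000 + 0.5·(-1.822518) = 1.278741
x=0.500000, w=1.278741: f=-0.121368 → w ← 1.278741 + 0.5·(-0.121368) = 1.218057
x=1.000000, w=1.218057: f=0.436208 → w ← 1.218057 + 0.5·0.436208 = 1.436161
w(1.5) ≈ 1.4362

1.4362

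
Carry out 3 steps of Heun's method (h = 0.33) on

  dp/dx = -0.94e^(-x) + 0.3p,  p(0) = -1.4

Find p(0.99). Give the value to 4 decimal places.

-2.5964

Heun: k1 = f(x_n, p_n); k2 = f(x_n + h, p_n + h·k1); p_{n+1} = p_n + (h/2)·(k1 + k2).
x=0.000000, p=-1.400000:
  k1 = f(0.000000, -1.400000) = -1.360000
  k2 = f(0.330000, -1.848800) = -1.230428
  p ← -1.400000 + (0.33/2)·(-1.360000 + (-1.230428)) = -1.827421
x=0.330000, p=-1.827421:
  k1 = f(0.330000, -1.827421) = -1.224015
  k2 = f(0.660000, -2.231345) = -1.155244
  p ← -1.827421 + (0.33/2)·(-1.224015 + (-1.155244)) = -2.219998
x=0.660000, p=-2.219998:
  k1 = f(0.660000, -2.219998) = -1.151840
  k2 = f(0.990000, -2.600105) = -1.129314
  p ← -2.219998 + (0.33/2)·(-1.151840 + (-1.129314)) = -2.596389
p(0.99) ≈ -2.5964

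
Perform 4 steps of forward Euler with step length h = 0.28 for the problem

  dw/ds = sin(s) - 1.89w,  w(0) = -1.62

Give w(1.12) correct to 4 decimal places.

Euler: w_{n+1} = w_n + h·f(s_n, w_n).
s=0.000000, w=-1.620000: f=3.061800 → w ← -1.620000 + 0.28·3.061800 = -0.762696
s=0.280000, w=-0.762696: f=1.717851 → w ← -0.762696 + 0.28·1.717851 = -0.281698
s=0.560000, w=-0.281698: f=1.063595 → w ← -0.281698 + 0.28·1.063595 = 0.016109
s=0.840000, w=0.016109: f=0.714197 → w ← 0.016109 + 0.28·0.714197 = 0.216084
w(1.12) ≈ 0.2161

0.2161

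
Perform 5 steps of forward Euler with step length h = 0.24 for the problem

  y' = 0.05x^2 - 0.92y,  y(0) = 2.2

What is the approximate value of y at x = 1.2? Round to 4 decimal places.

Euler: y_{n+1} = y_n + h·f(x_n, y_n).
x=0.000000, y=2.200000: f=-2.024000 → y ← 2.200000 + 0.24·(-2.024000) = 1.714240
x=0.240000, y=1.714240: f=-1.574221 → y ← 1.714240 + 0.24·(-1.574221) = 1.336427
x=0.480000, y=1.336427: f=-1.217993 → y ← 1.336427 + 0.24·(-1.217993) = 1.044109
x=0.720000, y=1.044109: f=-0.934660 → y ← 1.044109 + 0.24·(-0.934660) = 0.819790
x=0.960000, y=0.819790: f=-0.708127 → y ← 0.819790 + 0.24·(-0.708127) = 0.649840
y(1.2) ≈ 0.6498

0.6498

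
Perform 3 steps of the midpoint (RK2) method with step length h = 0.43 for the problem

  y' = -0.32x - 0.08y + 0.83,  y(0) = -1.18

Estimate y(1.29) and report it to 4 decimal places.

Midpoint: k1 = f(x_n, y_n); k2 = f(x_n + h/2, y_n + (h/2)·k1); y_{n+1} = y_n + h·k2.
x=0.000000, y=-1.180000:
  k1 = f(0.000000, -1.180000) = 0.924400
  k2 = f(0.215000, -0.981254) = 0.839700
  y ← -1.180000 + 0.43·0.839700 = -0.818929
x=0.430000, y=-0.818929:
  k1 = f(0.430000, -0.818929) = 0.757914
  k2 = f(0.645000, -0.655977) = 0.676078
  y ← -0.818929 + 0.43·0.676078 = -0.528215
x=0.860000, y=-0.528215:
  k1 = f(0.860000, -0.528215) = 0.597057
  k2 = f(1.075000, -0.399848) = 0.517988
  y ← -0.528215 + 0.43·0.517988 = -0.305480
y(1.29) ≈ -0.3055

-0.3055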